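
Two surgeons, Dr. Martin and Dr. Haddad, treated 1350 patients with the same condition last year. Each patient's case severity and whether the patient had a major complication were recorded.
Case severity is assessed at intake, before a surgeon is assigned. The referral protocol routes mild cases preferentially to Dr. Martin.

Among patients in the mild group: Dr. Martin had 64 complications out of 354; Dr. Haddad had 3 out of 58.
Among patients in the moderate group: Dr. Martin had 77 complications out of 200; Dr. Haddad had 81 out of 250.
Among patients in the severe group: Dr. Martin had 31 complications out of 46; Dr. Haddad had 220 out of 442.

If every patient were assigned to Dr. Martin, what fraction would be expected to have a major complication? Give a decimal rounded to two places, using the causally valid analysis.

Dr. Haddad is lower inside every case severity stratum but Dr. Martin is lower in aggregate. Whether to stratify depends on how case severity relates to the surgeon.
Nothing the surgeon does changes case severity; the imbalance is an allocation artefact. With case severity also predicting the outcome, the pooled figure is confounded, and the within-stratum comparison is the causal one.
Standardising Dr. Martin to the population case severity mix: 0.305·64/354 + 0.333·77/200 + 0.361·31/46 = 0.427.

0.43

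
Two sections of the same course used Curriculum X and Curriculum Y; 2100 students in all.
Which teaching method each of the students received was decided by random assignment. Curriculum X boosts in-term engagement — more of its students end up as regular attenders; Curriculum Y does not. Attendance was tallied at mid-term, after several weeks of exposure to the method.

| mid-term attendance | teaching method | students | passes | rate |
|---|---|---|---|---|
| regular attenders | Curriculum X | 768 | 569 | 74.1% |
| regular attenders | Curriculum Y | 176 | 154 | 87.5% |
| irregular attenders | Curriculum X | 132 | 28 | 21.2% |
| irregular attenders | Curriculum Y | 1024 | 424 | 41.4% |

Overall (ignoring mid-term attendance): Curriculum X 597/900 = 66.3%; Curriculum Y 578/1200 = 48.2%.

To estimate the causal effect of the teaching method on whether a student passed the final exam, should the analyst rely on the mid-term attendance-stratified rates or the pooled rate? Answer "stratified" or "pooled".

pooled

Because the teaching method influences mid-term attendance, mid-term attendance is a post-treatment mediator, not a confounder. Stratifying on it would bias the estimate; the causal effect is the crude pooled difference.
Pooled: Curriculum X 66.3% vs Curriculum Y 48.2%; Curriculum X is higher overall.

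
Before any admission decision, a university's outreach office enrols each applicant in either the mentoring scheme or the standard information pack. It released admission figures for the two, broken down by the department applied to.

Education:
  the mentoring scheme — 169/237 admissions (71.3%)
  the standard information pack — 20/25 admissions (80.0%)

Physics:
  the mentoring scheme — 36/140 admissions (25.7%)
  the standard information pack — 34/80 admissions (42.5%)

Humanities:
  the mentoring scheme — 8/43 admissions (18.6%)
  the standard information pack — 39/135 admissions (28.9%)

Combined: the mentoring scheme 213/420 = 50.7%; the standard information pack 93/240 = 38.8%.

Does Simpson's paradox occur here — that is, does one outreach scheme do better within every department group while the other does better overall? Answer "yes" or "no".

Within each department level (Education 71.3% vs 80.0%; Physics 25.7% vs 42.5%; Humanities 18.6% vs 28.9%), the standard information pack has the higher rate every time. Pooled: 50.7% vs 38.8% — the mentoring scheme has the higher rate overall. The two comparisons disagree.

yes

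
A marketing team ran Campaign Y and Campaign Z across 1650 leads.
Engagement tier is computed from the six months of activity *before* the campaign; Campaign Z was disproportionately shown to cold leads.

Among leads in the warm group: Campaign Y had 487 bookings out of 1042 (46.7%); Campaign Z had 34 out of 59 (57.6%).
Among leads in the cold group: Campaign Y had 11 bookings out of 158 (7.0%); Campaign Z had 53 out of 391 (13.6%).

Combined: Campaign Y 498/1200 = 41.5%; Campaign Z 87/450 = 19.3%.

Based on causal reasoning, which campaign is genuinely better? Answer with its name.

Within every engagement tier level Campaign Z has the higher rate, yet pooled Campaign Y does — Simpson's reversal.
Engagement tier is set before the campaign has any effect — it is not caused by the campaign — and it independently drives the outcome. That makes it a confounder, so the causal comparison is within engagement tier levels.
Within each level — warm: 46.7% vs 57.6%; cold: 7.0% vs 13.6% — Campaign Z is higher every time.

Campaign Z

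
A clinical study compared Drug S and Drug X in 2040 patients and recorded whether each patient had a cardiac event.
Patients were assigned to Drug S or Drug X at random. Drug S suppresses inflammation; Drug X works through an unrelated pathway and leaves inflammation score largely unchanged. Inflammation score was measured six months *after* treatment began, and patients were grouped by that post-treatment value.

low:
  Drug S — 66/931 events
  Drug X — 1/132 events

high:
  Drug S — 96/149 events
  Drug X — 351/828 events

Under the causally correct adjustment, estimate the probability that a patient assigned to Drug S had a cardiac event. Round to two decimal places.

0.15

Inflammation score here is a post-treatment variable shaped by the drug; conditioning on it would introduce bias rather than remove it. The overall comparison is the causal one.
So P(outcome | do(Drug S)) is just the pooled rate for Drug S: 162/1080 = 0.150.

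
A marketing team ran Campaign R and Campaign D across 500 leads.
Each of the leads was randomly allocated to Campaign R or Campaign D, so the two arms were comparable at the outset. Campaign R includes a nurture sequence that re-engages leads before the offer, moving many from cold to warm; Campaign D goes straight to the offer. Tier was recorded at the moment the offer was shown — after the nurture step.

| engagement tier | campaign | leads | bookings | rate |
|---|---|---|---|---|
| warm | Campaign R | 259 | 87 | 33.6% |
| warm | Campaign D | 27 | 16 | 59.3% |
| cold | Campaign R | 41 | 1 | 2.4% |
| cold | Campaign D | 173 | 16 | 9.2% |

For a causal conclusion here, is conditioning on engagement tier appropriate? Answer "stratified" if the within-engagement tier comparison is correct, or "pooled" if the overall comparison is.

pooled

The engagement tier-specific comparison favours Campaign D throughout, but the pooled figures favour Campaign R. The question is whether to condition on engagement tier.
The distribution of engagement tier is itself part of what the campaign does — it is an intermediate outcome. Holding it fixed would remove that part of the effect; the total effect is the pooled difference.
Pooled: Campaign R 29.3% vs Campaign D 16.0%; Campaign R is higher overall.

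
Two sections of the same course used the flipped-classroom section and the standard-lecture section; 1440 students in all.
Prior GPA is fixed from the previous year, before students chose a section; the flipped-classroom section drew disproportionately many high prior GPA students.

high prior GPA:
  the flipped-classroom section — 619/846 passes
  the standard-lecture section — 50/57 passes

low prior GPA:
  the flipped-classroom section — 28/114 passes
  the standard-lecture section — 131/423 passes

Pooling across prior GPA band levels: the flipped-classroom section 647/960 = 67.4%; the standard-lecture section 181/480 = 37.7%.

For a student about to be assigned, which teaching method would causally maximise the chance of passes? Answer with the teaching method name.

Here prior GPA band is a common cause — it drives both which teaching method a case falls under and the outcome. The crude comparison mixes populations; the stratum-specific rates are the causally relevant ones.
Within each level — high prior GPA: 73.2% vs 87.7%; low prior GPA: 24.6% vs 31.0% — the standard-lecture section is higher every time.

the standard-lecture section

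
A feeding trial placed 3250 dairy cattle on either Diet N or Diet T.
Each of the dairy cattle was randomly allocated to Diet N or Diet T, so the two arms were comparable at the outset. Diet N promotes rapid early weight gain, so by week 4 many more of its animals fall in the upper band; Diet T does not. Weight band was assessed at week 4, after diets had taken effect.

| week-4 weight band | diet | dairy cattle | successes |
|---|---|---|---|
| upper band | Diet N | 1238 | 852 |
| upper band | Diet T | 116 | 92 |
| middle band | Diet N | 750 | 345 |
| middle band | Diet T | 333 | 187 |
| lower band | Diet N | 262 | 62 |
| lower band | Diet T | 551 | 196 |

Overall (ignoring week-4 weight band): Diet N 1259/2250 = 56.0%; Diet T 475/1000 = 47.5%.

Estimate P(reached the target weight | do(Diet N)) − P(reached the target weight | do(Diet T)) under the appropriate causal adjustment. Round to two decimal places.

+0.08

The distribution of week-4 weight band is itself part of what the diet does — it is an intermediate outcome. Holding it fixed would remove that part of the effect; the total effect is the pooled difference.
The causal difference is the pooled difference: 0.560 − 0.475 = +0.085.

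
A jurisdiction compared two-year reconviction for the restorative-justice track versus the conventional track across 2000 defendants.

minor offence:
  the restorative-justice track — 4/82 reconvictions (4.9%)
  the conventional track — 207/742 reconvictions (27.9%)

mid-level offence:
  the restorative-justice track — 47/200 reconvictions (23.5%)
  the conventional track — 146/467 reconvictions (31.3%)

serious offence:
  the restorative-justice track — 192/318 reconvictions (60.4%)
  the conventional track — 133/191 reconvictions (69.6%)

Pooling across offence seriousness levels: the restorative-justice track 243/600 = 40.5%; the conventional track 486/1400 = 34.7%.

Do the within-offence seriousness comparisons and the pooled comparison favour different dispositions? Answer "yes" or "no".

yes

Within each offence seriousness level (minor offence 4.9% vs 27.9%; mid-level offence 23.5% vs 31.3%; serious offence 60.4% vs 69.6%), the restorative-justice track has the lower rate every time. Pooled: 40.5% vs 34.7% — the conventional track has the lower rate overall. The two comparisons disagree.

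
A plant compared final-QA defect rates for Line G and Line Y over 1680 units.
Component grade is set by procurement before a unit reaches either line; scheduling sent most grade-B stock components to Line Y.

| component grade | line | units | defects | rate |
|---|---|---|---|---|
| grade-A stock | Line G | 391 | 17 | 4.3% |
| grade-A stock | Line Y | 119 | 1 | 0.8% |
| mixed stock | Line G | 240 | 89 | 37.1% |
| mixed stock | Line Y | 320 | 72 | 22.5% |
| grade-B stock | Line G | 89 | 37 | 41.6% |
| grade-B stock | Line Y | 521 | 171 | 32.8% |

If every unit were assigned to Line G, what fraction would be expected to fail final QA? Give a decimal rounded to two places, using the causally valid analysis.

Line Y is lower inside every component grade stratum but Line G is lower in aggregate. Whether to stratify depends on how component grade relates to the line.
Since component grade is a pre-existing factor (not a product of the line) and it affects the outcome on its own, it is a confounder. The stratified rates, not the pooled rate, identify the causal effect.
Standardising Line G to the population component grade mix: 0.304·17/391 + 0.333·89/240 + 0.363·37/89 = 0.288.

0.29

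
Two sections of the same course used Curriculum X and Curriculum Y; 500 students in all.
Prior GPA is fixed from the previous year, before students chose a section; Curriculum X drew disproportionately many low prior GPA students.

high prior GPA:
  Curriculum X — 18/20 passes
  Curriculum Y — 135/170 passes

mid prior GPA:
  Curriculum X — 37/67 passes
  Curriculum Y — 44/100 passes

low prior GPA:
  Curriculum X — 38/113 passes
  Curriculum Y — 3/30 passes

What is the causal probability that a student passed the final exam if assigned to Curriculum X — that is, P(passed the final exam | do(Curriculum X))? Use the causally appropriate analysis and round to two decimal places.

Prior GPA band is set before the teaching method has any effect — it is not caused by the teaching method — and it independently drives the outcome. That makes it a confounder, so the causal comparison is within prior GPA band levels.
Standardising Curriculum X to the population prior GPA band mix: 0.380·18/20 + 0.334·37/67 + 0.286·38/113 = 0.623.

0.62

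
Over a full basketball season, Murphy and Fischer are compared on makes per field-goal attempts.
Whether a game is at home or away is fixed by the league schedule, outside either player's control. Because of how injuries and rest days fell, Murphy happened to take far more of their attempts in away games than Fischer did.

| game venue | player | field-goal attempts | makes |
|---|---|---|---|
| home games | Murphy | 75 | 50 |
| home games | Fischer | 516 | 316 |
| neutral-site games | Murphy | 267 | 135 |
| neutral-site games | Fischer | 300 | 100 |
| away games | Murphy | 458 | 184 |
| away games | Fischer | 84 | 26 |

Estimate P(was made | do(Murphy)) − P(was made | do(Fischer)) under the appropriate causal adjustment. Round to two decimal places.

Nothing the player does changes game venue; the imbalance is an allocation artefact. With game venue also predicting the outcome, the pooled figure is confounded, and the within-stratum comparison is the causal one.
Adjusting over the population distribution of game venue: 0.348·(0.667−0.612) + 0.334·(0.506−0.333) + 0.319·(0.402−0.310) = +0.106.

+0.11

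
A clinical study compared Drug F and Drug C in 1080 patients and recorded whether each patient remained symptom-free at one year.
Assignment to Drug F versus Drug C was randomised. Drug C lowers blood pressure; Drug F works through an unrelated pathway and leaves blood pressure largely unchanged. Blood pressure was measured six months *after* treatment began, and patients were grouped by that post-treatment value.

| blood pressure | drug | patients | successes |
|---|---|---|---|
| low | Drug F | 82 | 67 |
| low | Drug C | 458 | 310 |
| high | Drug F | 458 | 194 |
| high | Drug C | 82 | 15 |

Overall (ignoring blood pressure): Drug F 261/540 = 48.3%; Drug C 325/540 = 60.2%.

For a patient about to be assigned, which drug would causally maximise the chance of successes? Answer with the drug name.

Stratifying would compare drugs among patients the drugs themselves sorted into blood pressure groups — a form of selection on an intermediate. The unconditioned pooled rates give the total causal effect.
Pooled: Drug F 48.3% vs Drug C 60.2%; Drug C is higher overall.

Drug C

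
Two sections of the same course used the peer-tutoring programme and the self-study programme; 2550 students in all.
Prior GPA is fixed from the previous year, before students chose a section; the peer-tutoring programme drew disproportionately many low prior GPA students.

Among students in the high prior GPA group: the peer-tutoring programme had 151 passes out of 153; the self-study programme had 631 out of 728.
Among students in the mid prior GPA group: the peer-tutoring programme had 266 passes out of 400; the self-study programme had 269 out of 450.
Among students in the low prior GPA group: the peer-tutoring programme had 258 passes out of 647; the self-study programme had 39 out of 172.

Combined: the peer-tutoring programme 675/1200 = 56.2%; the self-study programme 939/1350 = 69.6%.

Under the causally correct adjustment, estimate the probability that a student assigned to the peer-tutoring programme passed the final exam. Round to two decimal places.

0.69

Since prior GPA band is a pre-existing factor (not a product of the teaching method) and it affects the outcome on its own, it is a confounder. The stratified rates, not the pooled rate, identify the causal effect.
Standardising the peer-tutoring programme to the population prior GPA band mix: 0.345·151/153 + 0.333·266/400 + 0.321·258/647 = 0.691.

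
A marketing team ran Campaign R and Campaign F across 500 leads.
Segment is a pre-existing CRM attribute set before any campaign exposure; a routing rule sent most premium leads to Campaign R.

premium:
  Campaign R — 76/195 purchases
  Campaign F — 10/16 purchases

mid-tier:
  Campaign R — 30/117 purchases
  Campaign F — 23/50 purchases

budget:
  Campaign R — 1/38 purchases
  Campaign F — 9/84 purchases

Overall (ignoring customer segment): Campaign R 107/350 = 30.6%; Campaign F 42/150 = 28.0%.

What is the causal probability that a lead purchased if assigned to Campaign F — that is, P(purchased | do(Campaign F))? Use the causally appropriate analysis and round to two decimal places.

Here customer segment is a common cause — it drives both which campaign a case falls under and the outcome. The crude comparison mixes populations; the stratum-specific rates are the causally relevant ones.
Standardising Campaign F to the population customer segment mix: 0.422·10/16 + 0.334·23/50 + 0.244·9/84 = 0.444.

0.44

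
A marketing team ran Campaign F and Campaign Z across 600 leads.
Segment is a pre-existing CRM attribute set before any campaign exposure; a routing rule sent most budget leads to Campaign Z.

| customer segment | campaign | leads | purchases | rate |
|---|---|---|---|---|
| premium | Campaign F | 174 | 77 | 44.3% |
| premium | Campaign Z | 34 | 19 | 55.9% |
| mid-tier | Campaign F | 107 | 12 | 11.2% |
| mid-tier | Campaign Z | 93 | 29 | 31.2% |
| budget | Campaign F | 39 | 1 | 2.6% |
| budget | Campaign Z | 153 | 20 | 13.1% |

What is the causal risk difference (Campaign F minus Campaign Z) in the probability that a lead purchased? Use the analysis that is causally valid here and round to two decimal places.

Since customer segment is a pre-existing factor (not a product of the campaign) and it affects the outcome on its own, it is a confounder. The stratified rates, not the pooled rate, identify the causal effect.
Adjusting over the population distribution of customer segment: 0.347·(0.443−0.559) + 0.333·(0.112−0.312) + 0.320·(0.026−0.131) = -0.140.

-0.14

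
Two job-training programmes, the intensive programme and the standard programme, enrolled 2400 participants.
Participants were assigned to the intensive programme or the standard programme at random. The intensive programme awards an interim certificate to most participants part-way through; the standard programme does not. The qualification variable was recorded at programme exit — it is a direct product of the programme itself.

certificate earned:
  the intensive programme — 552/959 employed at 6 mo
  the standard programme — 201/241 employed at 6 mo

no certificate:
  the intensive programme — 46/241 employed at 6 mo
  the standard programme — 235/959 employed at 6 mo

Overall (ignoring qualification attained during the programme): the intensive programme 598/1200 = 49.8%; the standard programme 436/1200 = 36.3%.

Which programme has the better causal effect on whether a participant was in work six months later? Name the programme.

the intensive programme

Stratifying would compare programmes among participants the programmes themselves sorted into qualification attained during the programme groups — a form of selection on an intermediate. The unconditioned pooled rates give the total causal effect.
Pooled: the intensive programme 49.8% vs the standard programme 36.3%; the intensive programme is higher overall.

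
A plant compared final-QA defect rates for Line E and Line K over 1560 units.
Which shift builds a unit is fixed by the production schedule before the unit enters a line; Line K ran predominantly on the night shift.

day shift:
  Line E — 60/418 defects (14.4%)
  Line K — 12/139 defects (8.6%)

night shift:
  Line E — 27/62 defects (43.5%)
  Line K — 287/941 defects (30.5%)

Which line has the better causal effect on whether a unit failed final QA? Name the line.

Here shift is a common cause — it drives both which line a case falls under and the outcome. The crude comparison mixes populations; the stratum-specific rates are the causally relevant ones.
Within each level — day shift: 14.4% vs 8.6%; night shift: 43.5% vs 30.5% — Line K is lower every time.

Line K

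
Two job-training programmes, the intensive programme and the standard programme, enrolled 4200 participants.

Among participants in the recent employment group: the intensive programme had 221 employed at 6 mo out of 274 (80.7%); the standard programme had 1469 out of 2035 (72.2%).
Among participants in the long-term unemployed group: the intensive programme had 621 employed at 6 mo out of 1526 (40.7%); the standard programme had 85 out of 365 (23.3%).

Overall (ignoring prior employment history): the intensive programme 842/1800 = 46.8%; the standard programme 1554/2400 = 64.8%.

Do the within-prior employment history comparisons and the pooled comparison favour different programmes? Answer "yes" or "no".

Within each prior employment history level (recent employment 80.7% vs 72.2%; long-term unemployed 40.7% vs 23.3%), the intensive programme has the higher rate every time. Pooled: 46.8% vs 64.8% — the standard programme has the higher rate overall. The two comparisons disagree.

yes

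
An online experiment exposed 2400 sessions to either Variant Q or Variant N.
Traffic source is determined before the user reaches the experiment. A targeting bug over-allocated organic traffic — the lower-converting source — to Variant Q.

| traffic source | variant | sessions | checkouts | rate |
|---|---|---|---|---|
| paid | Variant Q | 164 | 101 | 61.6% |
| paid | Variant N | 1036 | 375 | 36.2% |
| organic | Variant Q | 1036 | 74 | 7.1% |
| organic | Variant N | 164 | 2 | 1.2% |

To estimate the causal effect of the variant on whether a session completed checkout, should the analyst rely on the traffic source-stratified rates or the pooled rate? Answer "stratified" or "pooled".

Nothing the variant does changes traffic source; the imbalance is an allocation artefact. With traffic source also predicting the outcome, the pooled figure is confounded, and the within-stratum comparison is the causal one.
Within each level — paid: 61.6% vs 36.2%; organic: 7.1% vs 1.2% — Variant Q is higher every time.

stratified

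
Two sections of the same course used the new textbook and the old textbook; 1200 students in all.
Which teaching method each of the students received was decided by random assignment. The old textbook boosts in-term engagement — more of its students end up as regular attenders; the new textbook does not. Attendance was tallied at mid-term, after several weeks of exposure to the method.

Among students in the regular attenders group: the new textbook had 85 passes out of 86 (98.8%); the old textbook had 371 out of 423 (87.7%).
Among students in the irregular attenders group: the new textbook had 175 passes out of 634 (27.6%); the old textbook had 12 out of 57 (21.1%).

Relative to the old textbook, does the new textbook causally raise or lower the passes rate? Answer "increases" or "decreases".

decreases

Mid-term attendance is downstream of the teaching method. One should not condition on a consequence of treatment, so the overall rates are the right comparison.
Pooled: the new textbook 36.1% vs the old textbook 79.8%; the old textbook is higher overall.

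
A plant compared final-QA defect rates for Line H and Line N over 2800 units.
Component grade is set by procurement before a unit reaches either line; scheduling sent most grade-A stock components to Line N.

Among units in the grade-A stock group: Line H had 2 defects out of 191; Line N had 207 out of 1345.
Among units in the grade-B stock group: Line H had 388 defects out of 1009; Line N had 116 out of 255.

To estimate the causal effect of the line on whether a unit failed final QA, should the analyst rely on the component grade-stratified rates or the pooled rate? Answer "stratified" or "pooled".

Within every component grade level Line H has the lower rate, yet pooled Line N does — Simpson's reversal.
Component grade satisfies the back-door criterion: it is not a descendant of the line, and it blocks the spurious path from line to outcome. Adjusting for it (i.e., using the within-component grade rates) gives the causal effect.
Within each level — grade-A stock: 1.0% vs 15.4%; grade-B stock: 38.5% vs 45.5% — Line H is lower every time.

stratified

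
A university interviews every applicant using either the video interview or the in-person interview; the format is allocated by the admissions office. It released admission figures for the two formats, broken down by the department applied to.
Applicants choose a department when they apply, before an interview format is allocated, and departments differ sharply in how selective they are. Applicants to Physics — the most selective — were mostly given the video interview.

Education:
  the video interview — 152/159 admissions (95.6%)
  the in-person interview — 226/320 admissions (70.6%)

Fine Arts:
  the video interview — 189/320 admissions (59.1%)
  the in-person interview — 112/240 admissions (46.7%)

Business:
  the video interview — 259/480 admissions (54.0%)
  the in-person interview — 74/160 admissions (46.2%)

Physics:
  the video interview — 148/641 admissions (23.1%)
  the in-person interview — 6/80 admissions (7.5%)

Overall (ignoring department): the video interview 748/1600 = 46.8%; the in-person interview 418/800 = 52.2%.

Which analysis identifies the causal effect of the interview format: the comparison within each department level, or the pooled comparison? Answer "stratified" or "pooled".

stratified

Here department is a common cause — it drives both which interview format a case falls under and the outcome. The crude comparison mixes populations; the stratum-specific rates are the causally relevant ones.
Within each level — Education: 95.6% vs 70.6%; Fine Arts: 59.1% vs 46.7%; Business: 54.0% vs 46.2%; Physics: 23.1% vs 7.5% — the video interview is higher every time.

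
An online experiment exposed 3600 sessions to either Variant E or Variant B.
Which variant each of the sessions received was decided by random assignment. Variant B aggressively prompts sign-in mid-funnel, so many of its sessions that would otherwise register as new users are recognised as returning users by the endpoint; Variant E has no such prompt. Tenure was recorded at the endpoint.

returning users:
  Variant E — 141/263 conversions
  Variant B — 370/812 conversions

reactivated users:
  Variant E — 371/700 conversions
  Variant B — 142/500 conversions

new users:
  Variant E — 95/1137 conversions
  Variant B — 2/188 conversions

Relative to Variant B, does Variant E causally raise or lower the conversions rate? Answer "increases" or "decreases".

decreases

Stratifying would compare variants among sessions the variants themselves sorted into user tenure groups — a form of selection on an intermediate. The unconditioned pooled rates give the total causal effect.
Pooled: Variant E 28.9% vs Variant B 34.3%; Variant B is higher overall.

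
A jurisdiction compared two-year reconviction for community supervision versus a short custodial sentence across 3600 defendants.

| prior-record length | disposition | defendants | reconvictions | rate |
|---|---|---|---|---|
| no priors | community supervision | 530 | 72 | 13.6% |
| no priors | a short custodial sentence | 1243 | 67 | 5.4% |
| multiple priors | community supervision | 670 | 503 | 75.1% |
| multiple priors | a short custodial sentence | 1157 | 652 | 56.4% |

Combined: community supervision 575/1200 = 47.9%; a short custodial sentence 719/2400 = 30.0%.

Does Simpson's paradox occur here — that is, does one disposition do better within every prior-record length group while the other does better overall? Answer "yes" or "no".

no

Within each prior-record length level (no priors 13.6% vs 5.4%; multiple priors 75.1% vs 56.4%), a short custodial sentence has the lower rate every time. Pooled: 47.9% vs 30.0% — a short custodial sentence has the lower rate overall. They agree.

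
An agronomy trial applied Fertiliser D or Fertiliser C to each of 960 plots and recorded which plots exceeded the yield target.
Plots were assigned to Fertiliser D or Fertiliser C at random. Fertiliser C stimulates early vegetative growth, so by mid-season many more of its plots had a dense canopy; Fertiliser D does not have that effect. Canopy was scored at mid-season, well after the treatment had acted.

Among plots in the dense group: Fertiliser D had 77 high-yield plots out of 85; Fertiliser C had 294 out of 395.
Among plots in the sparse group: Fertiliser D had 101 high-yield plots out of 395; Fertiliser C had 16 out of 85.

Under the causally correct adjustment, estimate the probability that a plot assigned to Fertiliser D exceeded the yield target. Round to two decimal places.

Mid-season canopy lies on the pathway fertiliser → mid-season canopy → outcome, so adjusting for it blocks the indirect effect. For the total causal effect of fertiliser, use the unadjusted pooled rates.
So P(outcome | do(Fertiliser D)) is just the pooled rate for Fertiliser D: 178/480 = 0.371.

0.37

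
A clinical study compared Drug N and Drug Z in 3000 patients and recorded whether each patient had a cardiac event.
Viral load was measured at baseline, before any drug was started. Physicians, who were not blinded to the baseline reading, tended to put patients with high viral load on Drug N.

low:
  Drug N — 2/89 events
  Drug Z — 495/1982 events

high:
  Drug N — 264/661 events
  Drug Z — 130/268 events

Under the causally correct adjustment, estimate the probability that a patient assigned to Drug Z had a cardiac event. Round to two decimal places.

0.32

Viral load is set before the drug has any effect — it is not caused by the drug — and it independently drives the outcome. That makes it a confounder, so the causal comparison is within viral load levels.
Standardising Drug Z to the population viral load mix: 0.690·495/1982 + 0.310·130/268 = 0.323.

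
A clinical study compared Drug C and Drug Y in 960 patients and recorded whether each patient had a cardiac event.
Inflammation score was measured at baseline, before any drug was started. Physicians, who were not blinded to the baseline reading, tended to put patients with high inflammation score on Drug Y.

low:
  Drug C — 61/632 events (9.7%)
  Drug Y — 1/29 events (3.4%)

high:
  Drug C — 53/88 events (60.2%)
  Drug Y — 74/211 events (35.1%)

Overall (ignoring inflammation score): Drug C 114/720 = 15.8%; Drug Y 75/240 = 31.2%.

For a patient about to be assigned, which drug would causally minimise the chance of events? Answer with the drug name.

Drug Y

Within every inflammation score level Drug Y has the lower rate, yet pooled Drug C does — Simpson's reversal.
Here inflammation score is a common cause — it drives both which drug a case falls under and the outcome. The crude comparison mixes populations; the stratum-specific rates are the causally relevant ones.
Within each level — low: 9.7% vs 3.4%; high: 60.2% vs 35.1% — Drug Y is lower every time.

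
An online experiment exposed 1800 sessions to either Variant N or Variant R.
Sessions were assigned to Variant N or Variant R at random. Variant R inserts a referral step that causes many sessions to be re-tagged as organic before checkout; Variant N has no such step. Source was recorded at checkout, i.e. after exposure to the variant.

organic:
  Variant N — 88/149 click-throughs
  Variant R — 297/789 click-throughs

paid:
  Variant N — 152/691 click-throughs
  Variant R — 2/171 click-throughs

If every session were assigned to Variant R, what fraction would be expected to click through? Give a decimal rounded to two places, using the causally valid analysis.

0.31

Traffic source here is a post-treatment variable shaped by the variant; conditioning on it would introduce bias rather than remove it. The overall comparison is the causal one.
So P(outcome | do(Variant R)) is just the pooled rate for Variant R: 299/960 = 0.311.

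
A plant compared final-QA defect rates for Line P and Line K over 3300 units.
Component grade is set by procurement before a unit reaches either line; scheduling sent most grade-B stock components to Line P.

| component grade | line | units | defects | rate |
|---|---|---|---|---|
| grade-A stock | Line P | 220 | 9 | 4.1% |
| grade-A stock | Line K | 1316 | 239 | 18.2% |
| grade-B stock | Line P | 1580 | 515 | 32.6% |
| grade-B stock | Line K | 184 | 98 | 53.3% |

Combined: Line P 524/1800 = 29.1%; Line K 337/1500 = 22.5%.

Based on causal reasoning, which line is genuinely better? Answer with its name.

Line P

The imbalance in component grade arose from how units were allocated, not from anything the line did; and component grade independently affects the outcome. The pooled gap is confounded — condition on component grade.
Within each level — grade-A stock: 4.1% vs 18.2%; grade-B stock: 32.6% vs 53.3% — Line P is lower every time.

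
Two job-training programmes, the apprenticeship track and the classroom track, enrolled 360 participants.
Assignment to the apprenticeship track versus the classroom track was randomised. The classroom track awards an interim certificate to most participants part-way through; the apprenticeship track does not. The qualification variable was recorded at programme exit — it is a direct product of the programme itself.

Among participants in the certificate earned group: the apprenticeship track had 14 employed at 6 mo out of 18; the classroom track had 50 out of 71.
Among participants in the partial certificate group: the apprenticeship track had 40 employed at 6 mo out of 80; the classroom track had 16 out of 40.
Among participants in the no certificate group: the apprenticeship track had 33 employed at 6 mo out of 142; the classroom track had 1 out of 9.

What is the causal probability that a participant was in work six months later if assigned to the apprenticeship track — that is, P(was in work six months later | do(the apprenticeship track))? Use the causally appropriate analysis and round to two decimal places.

the apprenticeship track is higher inside every qualification attained during the programme stratum but the classroom track is higher in aggregate. Whether to stratify depends on how qualification attained during the programme relates to the programme.
Qualification attained during the programme is recorded after the programme and is itself shifted by it — it sits on the causal path from programme to outcome. Conditioning on a mediator would strip out part of the effect we want; the pooled comparison gives the total causal effect.
So P(outcome | do(the apprenticeship track)) is just the pooled rate for the apprenticeship track: 87/240 = 0.362.

0.36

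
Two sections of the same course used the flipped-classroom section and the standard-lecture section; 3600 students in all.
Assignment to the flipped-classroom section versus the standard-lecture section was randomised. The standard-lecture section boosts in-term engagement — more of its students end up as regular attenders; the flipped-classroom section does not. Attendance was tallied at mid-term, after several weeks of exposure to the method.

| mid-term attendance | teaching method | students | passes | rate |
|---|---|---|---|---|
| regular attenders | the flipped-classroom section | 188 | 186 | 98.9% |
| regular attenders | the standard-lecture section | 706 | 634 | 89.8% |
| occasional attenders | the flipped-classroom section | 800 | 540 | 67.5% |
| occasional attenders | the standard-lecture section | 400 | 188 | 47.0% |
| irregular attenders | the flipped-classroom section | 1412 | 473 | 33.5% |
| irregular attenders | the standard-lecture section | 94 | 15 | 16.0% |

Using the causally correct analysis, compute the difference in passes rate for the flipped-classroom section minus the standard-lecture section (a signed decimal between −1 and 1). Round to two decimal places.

the flipped-classroom section is higher inside every mid-term attendance stratum but the standard-lecture section is higher in aggregate. Whether to stratify depends on how mid-term attendance relates to the teaching method.
Mid-term attendance is recorded after the teaching method and is itself shifted by it — it sits on the causal path from teaching method to outcome. Conditioning on a mediator would strip out part of the effect we want; the pooled comparison gives the total causal effect.
The causal difference is the pooled difference: 0.500 − 0.698 = -0.198.

-0.20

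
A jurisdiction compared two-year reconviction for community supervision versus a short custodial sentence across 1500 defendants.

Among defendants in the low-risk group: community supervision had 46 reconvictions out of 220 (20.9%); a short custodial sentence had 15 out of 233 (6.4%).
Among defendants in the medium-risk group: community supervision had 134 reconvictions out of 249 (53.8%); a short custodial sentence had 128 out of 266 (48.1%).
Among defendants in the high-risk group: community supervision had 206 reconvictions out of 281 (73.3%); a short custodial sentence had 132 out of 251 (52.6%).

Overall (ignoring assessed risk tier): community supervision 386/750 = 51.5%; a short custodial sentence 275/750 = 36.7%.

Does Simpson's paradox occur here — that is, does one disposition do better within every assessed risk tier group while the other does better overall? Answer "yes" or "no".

no

Within each assessed risk tier level (low-risk 20.9% vs 6.4%; medium-risk 53.8% vs 48.1%; high-risk 73.3% vs 52.6%), a short custodial sentence has the lower rate every time. Pooled: 51.5% vs 36.7% — a short custodial sentence has the lower rate overall. They agree.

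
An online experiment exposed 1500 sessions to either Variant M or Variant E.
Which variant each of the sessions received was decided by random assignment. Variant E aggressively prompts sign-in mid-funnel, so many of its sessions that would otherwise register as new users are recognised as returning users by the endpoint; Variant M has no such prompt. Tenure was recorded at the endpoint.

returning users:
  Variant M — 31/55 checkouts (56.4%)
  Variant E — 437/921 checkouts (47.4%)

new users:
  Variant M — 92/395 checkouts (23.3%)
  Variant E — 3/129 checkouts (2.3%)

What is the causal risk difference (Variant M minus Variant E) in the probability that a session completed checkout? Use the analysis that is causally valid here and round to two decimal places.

-0.15

The stratified and pooled comparisons disagree (Variant M wins within each user tenure; Variant E wins overall), so the answer turns on the causal role of user tenure.
User tenure is downstream of the variant. One should not condition on a consequence of treatment, so the overall rates are the right comparison.
The causal difference is the pooled difference: 0.273 − 0.419 = -0.146.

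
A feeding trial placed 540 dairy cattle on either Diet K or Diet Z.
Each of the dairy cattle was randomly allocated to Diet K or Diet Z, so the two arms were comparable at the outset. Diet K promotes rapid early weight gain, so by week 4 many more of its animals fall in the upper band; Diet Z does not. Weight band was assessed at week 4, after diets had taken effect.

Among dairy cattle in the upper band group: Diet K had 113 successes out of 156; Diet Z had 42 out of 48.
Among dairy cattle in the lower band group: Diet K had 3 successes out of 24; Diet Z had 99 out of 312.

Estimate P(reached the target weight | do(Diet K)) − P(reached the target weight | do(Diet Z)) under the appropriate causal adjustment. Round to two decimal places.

+0.25

Week-4 weight band lies on the pathway diet → week-4 weight band → outcome, so adjusting for it blocks the indirect effect. For the total causal effect of diet, use the unadjusted pooled rates.
The causal difference is the pooled difference: 0.644 − 0.392 = +0.253.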